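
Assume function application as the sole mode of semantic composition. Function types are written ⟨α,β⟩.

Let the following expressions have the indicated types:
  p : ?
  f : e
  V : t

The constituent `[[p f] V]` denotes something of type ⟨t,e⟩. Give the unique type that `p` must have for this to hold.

[[p f] V] must have type ⟨t,e⟩. The sister V has type t; that is not a function onto ⟨t,e⟩, so [p f] must be the functor, of type ⟨t,⟨t,e⟩⟩.
[p f] must have type ⟨t,⟨t,e⟩⟩. The sister f has type e; that is not a function onto ⟨t,⟨t,e⟩⟩, so p must be the functor, of type ⟨e,⟨t,⟨t,e⟩⟩⟩.

⟨e,⟨t,⟨t,e⟩⟩⟩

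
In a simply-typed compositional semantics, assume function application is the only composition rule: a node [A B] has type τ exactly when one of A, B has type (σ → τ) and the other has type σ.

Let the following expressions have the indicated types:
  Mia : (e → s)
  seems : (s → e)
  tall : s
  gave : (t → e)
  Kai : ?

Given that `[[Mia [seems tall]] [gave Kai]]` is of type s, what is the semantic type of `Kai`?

[[Mia [seems tall]] [gave Kai]] is required to be s. [Mia [seems tall]] : s cannot yield s as functor, so [gave Kai] : (s → s).
[gave Kai] is required to be (s → s). gave : (t → e) cannot yield (s → s) as functor, so Kai : ((t → e) → (s → s)).

((t → e) → (s → s))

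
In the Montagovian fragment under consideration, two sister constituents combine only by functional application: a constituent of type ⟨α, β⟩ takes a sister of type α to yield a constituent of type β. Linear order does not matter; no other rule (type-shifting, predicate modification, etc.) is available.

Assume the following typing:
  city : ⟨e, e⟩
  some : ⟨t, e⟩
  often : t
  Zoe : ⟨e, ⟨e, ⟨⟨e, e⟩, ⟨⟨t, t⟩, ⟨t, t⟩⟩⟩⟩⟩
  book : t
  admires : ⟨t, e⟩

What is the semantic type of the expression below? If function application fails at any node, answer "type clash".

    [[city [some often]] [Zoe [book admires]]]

⟨⟨e, e⟩, ⟨⟨t, t⟩, ⟨t, t⟩⟩⟩

At [some often], some : ⟨t, e⟩ takes often : t, giving e.
At [city [some often]], city : ⟨e, e⟩ takes [some often] : e, giving e.
At [book admires], admires : ⟨t, e⟩ takes book : t, giving e.
At [Zoe [book admires]], Zoe : ⟨e, ⟨e, ⟨⟨e, e⟩, ⟨⟨t, t⟩, ⟨t, t⟩⟩⟩⟩⟩ takes [book admires] : e, giving ⟨e, ⟨⟨e, e⟩, ⟨⟨t, t⟩, ⟨t, t⟩⟩⟩⟩.
At [[city [some often]] [Zoe [book admires]]], [Zoe [book admires]] : ⟨e, ⟨⟨e, e⟩, ⟨⟨t, t⟩, ⟨t, t⟩⟩⟩⟩ takes [city [some often]] : e, giving ⟨⟨e, e⟩, ⟨⟨t, t⟩, ⟨t, t⟩⟩⟩.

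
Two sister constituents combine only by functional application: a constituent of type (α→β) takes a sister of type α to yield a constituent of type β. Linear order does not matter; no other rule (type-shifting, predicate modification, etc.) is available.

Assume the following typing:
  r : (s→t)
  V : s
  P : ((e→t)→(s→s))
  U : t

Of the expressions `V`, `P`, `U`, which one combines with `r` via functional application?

V — combines: r : (s→t) takes V : s as argument, giving t.
P : ((e→t)→(s→s)) — does not combine with r.
U : t — does not combine with r.

V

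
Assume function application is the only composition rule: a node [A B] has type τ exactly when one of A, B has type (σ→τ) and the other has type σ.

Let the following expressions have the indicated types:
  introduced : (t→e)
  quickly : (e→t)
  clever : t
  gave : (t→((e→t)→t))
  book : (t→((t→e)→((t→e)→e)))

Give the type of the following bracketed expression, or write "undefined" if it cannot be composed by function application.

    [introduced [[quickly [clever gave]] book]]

((t→e)→e)

[clever gave] — gave of type (t→((e→t)→t)) combines with clever of type t: type ((e→t)→t).
[quickly [clever gave]] — [clever gave] of type ((e→t)→t) combines with quickly of type (e→t): type t.
[[quickly [clever gave]] book] — book of type (t→((t→e)→((t→e)→e))) combines with [quickly [clever gave]] of type t: type ((t→e)→((t→e)→e)).
[introduced [[quickly [clever gave]] book]] — [[quickly [clever gave]] book] of type ((t→e)→((t→e)→e)) combines with introduced of type (t→e): type ((t→e)→e).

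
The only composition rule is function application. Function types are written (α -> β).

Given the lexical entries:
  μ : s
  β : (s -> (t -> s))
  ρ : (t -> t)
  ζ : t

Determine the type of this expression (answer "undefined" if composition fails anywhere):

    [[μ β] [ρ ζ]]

s

[μ β] — β of type (s -> (t -> s)) combines with μ of type s: type (t -> s).
[ρ ζ] — ρ of type (t -> t) combines with ζ of type t: type t.
[[μ β] [ρ ζ]] — [μ β] of type (t -> s) combines with [ρ ζ] of type t: type s.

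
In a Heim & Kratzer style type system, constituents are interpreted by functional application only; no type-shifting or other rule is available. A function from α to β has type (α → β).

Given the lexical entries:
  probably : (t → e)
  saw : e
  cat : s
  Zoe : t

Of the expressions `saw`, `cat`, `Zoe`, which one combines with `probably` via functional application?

saw : e — no; probably wants t, and saw wants nothing (atomic).
cat : s — no; probably wants t, and cat wants nothing (atomic).
Zoe — combines: probably : (t → e) takes Zoe : t as argument, giving e.

Zoe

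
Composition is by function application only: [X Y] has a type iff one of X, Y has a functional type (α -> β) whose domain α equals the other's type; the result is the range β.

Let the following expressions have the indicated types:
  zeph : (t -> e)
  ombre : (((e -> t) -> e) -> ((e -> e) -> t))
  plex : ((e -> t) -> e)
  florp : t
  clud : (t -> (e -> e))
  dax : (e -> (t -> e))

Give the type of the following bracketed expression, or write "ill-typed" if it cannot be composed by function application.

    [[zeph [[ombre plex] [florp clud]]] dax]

At [ombre plex], ombre : (((e -> t) -> e) -> ((e -> e) -> t)) takes plex : ((e -> t) -> e), giving ((e -> e) -> t).
At [florp clud], clud : (t -> (e -> e)) takes florp : t, giving (e -> e).
At [[ombre plex] [florp clud]], [ombre plex] : ((e -> e) -> t) takes [florp clud] : (e -> e), giving t.
At [zeph [[ombre plex] [florp clud]]], zeph : (t -> e) takes [[ombre plex] [florp clud]] : t, giving e.
At [[zeph [[ombre plex] [florp clud]]] dax], dax : (e -> (t -> e)) takes [zeph [[ombre plex] [florp clud]]] : e, giving (t -> e).

(t -> e)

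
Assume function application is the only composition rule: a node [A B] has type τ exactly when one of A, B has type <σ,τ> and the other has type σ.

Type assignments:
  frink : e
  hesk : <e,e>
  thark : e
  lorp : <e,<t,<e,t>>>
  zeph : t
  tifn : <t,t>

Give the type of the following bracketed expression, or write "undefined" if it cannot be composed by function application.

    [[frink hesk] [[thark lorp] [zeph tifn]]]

[frink hesk] — hesk of type <e,e> combines with frink of type e: type e.
[thark lorp] — lorp of type <e,<t,<e,t>>> combines with thark of type e: type <t,<e,t>>.
[zeph tifn] — tifn of type <t,t> combines with zeph of type t: type t.
[[thark lorp] [zeph tifn]] — [thark lorp] of type <t,<e,t>> combines with [zeph tifn] of type t: type <e,t>.
[[frink hesk] [[thark lorp] [zeph tifn]]] — [[thark lorp] [zeph tifn]] of type <e,t> combines with [frink hesk] of type e: type t.

t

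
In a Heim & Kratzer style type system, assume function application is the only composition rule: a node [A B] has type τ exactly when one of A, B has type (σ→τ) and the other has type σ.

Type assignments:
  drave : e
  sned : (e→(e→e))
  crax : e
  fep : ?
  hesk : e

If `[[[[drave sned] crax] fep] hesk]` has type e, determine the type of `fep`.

For [[[[drave sned] crax] fep] hesk] to have type e with hesk of type e, [[[drave sned] crax] fep] must be the function: [[[drave sned] crax] fep] : (e→e).
For [[[drave sned] crax] fep] to have type (e→e) with [[drave sned] crax] of type e, fep must be the function: fep : (e→(e→e)).

(e→(e→e))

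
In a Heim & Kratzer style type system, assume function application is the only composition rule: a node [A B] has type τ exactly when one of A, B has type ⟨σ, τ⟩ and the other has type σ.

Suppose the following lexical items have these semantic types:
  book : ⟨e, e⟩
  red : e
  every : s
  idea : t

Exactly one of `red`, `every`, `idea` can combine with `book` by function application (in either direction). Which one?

red

red — combines: book : ⟨e, e⟩ takes red : e as argument, giving e.
every : s — does not combine with book.
idea : t — does not combine with book.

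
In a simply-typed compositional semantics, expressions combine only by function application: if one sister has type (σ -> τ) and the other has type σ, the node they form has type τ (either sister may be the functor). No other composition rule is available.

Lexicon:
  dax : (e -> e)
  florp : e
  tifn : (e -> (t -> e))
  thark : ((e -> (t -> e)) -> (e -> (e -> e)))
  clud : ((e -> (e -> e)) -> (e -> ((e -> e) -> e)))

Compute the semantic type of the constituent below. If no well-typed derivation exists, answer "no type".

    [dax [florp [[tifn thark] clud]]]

e

[tifn thark] — thark of type ((e -> (t -> e)) -> (e -> (e -> e))) combines with tifn of type (e -> (t -> e)): type (e -> (e -> e)).
[[tifn thark] clud] — clud of type ((e -> (e -> e)) -> (e -> ((e -> e) -> e))) combines with [tifn thark] of type (e -> (e -> e)): type (e -> ((e -> e) -> e)).
[florp [[tifn thark] clud]] — [[tifn thark] clud] of type (e -> ((e -> e) -> e)) combines with florp of type e: type ((e -> e) -> e).
[dax [florp [[tifn thark] clud]]] — [florp [[tifn thark] clud]] of type ((e -> e) -> e) combines with dax of type (e -> e): type e.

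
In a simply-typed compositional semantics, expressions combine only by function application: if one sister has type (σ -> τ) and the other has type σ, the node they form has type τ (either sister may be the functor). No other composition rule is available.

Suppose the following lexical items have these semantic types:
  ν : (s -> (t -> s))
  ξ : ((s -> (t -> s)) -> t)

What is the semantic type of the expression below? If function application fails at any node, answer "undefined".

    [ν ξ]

t

[ν ξ] — ξ of type ((s -> (t -> s)) -> t) combines with ν of type (s -> (t -> s)): type t.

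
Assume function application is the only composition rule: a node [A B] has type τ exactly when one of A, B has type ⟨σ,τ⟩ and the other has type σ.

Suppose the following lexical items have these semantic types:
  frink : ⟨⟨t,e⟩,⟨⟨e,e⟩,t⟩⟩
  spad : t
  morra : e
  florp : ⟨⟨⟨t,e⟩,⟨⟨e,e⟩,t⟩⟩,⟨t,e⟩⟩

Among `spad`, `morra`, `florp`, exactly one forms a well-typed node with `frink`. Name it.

spad : t — neither side's domain matches the other.
morra : e — neither side's domain matches the other.
florp — combines: florp : ⟨⟨⟨t,e⟩,⟨⟨e,e⟩,t⟩⟩,⟨t,e⟩⟩ takes frink : ⟨⟨t,e⟩,⟨⟨e,e⟩,t⟩⟩ as argument, giving ⟨t,e⟩.

florp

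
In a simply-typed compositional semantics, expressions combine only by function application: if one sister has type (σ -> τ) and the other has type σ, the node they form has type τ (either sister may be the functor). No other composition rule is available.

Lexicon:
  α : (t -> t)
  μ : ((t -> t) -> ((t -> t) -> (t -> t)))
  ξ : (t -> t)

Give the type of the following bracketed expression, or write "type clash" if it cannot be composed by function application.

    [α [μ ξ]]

At [μ ξ], μ : ((t -> t) -> ((t -> t) -> (t -> t))) takes ξ : (t -> t), giving ((t -> t) -> (t -> t)).
At [α [μ ξ]], [μ ξ] : ((t -> t) -> (t -> t)) takes α : (t -> t), giving (t -> t).

(t -> t)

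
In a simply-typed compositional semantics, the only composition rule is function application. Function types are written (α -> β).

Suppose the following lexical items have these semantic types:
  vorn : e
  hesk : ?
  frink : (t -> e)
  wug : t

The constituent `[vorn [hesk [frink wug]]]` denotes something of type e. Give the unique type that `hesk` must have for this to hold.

(e -> (e -> e))

At [vorn [hesk [frink wug]]] (required: e): vorn is e, which is not a function with range e; hence [hesk [frink wug]] is the functor — type (e -> e).
At [hesk [frink wug]] (required: (e -> e)): [frink wug] is e, which is not a function with range (e -> e); hence hesk is the functor — type (e -> (e -> e)).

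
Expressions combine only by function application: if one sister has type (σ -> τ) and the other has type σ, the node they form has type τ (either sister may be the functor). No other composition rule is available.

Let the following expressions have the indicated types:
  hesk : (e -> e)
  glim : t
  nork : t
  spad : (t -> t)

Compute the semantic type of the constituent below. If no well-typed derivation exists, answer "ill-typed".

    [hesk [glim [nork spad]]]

[nork spad] — spad of type (t -> t) combines with nork of type t: type t.
At [glim [nork spad]]: neither t nor t can take the other as argument; the node is ill-typed.

ill-typed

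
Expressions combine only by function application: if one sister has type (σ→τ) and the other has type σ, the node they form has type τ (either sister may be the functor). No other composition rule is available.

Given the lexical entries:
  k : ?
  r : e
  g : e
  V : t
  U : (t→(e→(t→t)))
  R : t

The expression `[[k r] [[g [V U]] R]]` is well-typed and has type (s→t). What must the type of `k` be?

At [[k r] [[g [V U]] R]] (required: (s→t)): [[g [V U]] R] is t, which is not a function with range (s→t); hence [k r] is the functor — type (t→(s→t)).
At [k r] (required: (t→(s→t))): r is e, which is not a function with range (t→(s→t)); hence k is the functor — type (e→(t→(s→t))).

(e→(t→(s→t)))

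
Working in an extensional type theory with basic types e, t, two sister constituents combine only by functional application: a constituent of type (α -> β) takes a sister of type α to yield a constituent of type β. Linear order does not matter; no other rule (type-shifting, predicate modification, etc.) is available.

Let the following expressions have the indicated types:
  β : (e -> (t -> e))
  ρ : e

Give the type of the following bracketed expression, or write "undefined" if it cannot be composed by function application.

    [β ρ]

[β ρ] — β of type (e -> (t -> e)) combines with ρ of type e: type (t -> e).

(t -> e)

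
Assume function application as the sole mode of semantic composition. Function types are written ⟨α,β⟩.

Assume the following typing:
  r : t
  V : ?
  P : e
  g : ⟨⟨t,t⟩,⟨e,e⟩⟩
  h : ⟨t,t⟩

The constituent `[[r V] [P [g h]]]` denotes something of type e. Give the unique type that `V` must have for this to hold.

For [[r V] [P [g h]]] to have type e with [P [g h]] of type e, [r V] must be the function: [r V] : ⟨e,e⟩.
For [r V] to have type ⟨e,e⟩ with r of type t, V must be the function: V : ⟨t,⟨e,e⟩⟩.

⟨t,⟨e,e⟩⟩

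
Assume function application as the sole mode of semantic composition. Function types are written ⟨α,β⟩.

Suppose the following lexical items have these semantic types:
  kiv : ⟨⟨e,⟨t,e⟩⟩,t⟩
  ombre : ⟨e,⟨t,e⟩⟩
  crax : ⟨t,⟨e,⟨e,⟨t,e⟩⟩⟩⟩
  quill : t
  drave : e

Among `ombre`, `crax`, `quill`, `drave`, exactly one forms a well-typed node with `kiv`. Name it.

ombre — combines: kiv : ⟨⟨e,⟨t,e⟩⟩,t⟩ takes ombre : ⟨e,⟨t,e⟩⟩ as argument, giving t.
crax : ⟨t,⟨e,⟨e,⟨t,e⟩⟩⟩⟩ — no; kiv wants ⟨e,⟨t,e⟩⟩, and crax wants t.
quill : t — no; kiv wants ⟨e,⟨t,e⟩⟩, and quill wants nothing (atomic).
drave : e — no; kiv wants ⟨e,⟨t,e⟩⟩, and drave wants nothing (atomic).

ombre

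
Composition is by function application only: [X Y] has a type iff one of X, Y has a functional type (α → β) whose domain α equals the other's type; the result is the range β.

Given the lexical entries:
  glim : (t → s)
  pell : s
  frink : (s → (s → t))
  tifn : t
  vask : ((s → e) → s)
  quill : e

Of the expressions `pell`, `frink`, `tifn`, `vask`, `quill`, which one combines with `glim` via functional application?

tifn

pell : s — no; glim wants t, and pell wants nothing (atomic).
frink : (s → (s → t)) — no; glim wants t, and frink wants s.
tifn — combines: glim : (t → s) takes tifn : t as argument, giving s.
vask : ((s → e) → s) — no; glim wants t, and vask wants (s → e).
quill : e — no; glim wants t, and quill wants nothing (atomic).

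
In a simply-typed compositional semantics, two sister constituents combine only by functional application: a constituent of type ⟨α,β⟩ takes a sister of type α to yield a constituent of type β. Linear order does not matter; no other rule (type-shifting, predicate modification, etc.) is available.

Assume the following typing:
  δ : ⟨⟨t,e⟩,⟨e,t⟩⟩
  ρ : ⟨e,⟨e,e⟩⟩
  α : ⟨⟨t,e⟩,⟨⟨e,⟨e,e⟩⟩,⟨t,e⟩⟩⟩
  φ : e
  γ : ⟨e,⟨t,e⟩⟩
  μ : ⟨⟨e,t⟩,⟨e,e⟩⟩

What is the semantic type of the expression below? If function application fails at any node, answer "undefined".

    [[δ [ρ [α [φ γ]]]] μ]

[φ γ] — γ of type ⟨e,⟨t,e⟩⟩ combines with φ of type e: type ⟨t,e⟩.
[α [φ γ]] — α of type ⟨⟨t,e⟩,⟨⟨e,⟨e,e⟩⟩,⟨t,e⟩⟩⟩ combines with [φ γ] of type ⟨t,e⟩: type ⟨⟨e,⟨e,e⟩⟩,⟨t,e⟩⟩.
[ρ [α [φ γ]]] — [α [φ γ]] of type ⟨⟨e,⟨e,e⟩⟩,⟨t,e⟩⟩ combines with ρ of type ⟨e,⟨e,e⟩⟩: type ⟨t,e⟩.
[δ [ρ [α [φ γ]]]] — δ of type ⟨⟨t,e⟩,⟨e,t⟩⟩ combines with [ρ [α [φ γ]]] of type ⟨t,e⟩: type ⟨e,t⟩.
[[δ [ρ [α [φ γ]]]] μ] — μ of type ⟨⟨e,t⟩,⟨e,e⟩⟩ combines with [δ [ρ [α [φ γ]]]] of type ⟨e,t⟩: type ⟨e,e⟩.

⟨e,e⟩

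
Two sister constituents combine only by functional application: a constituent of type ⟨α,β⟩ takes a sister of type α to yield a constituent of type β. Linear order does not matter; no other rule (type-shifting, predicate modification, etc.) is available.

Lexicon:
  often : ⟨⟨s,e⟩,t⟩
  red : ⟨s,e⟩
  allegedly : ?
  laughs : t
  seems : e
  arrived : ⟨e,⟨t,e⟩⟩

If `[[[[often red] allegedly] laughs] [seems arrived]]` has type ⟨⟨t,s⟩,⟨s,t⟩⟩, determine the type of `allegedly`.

⟨t,⟨t,⟨⟨t,e⟩,⟨⟨t,s⟩,⟨s,t⟩⟩⟩⟩⟩

At [[[[often red] allegedly] laughs] [seems arrived]] (required: ⟨⟨t,s⟩,⟨s,t⟩⟩): [seems arrived] is ⟨t,e⟩, which is not a function with range ⟨⟨t,s⟩,⟨s,t⟩⟩; hence [[[often red] allegedly] laughs] is the functor — type ⟨⟨t,e⟩,⟨⟨t,s⟩,⟨s,t⟩⟩⟩.
At [[[often red] allegedly] laughs] (required: ⟨⟨t,e⟩,⟨⟨t,s⟩,⟨s,t⟩⟩⟩): laughs is t, which is not a function with range ⟨⟨t,e⟩,⟨⟨t,s⟩,⟨s,t⟩⟩⟩; hence [[often red] allegedly] is the functor — type ⟨t,⟨⟨t,e⟩,⟨⟨t,s⟩,⟨s,t⟩⟩⟩⟩.
At [[often red] allegedly] (required: ⟨t,⟨⟨t,e⟩,⟨⟨t,s⟩,⟨s,t⟩⟩⟩⟩): [often red] is t, which is not a function with range ⟨t,⟨⟨t,e⟩,⟨⟨t,s⟩,⟨s,t⟩⟩⟩⟩; hence allegedly is the functor — type ⟨t,⟨t,⟨⟨t,e⟩,⟨⟨t,s⟩,⟨s,t⟩⟩⟩⟩⟩.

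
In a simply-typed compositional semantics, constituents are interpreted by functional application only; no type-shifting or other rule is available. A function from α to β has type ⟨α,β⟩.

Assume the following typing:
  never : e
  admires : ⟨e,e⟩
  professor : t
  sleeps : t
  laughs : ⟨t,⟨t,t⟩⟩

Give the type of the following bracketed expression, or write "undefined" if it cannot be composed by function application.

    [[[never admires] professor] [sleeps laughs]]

undefined

At [never admires], admires : ⟨e,e⟩ takes never : e, giving e.
[[never admires] professor]: e with t — neither is a function whose domain matches the other; composition fails here.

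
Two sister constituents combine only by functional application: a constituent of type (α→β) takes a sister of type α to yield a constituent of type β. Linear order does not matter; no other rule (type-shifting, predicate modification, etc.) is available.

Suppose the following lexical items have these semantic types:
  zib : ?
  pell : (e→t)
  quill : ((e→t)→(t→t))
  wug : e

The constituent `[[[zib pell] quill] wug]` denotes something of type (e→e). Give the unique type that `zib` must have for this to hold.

At [[[zib pell] quill] wug] (required: (e→e)): wug is e, which is not a function with range (e→e); hence [[zib pell] quill] is the functor — type (e→(e→e)).
At [[zib pell] quill] (required: (e→(e→e))): quill is ((e→t)→(t→t)), which is not a function with range (e→(e→e)); hence [zib pell] is the functor — type (((e→t)→(t→t))→(e→(e→e))).
At [zib pell] (required: (((e→t)→(t→t))→(e→(e→e)))): pell is (e→t), which is not a function with range (((e→t)→(t→t))→(e→(e→e))); hence zib is the functor — type ((e→t)→(((e→t)→(t→t))→(e→(e→e)))).

((e→t)→(((e→t)→(t→t))→(e→(e→e))))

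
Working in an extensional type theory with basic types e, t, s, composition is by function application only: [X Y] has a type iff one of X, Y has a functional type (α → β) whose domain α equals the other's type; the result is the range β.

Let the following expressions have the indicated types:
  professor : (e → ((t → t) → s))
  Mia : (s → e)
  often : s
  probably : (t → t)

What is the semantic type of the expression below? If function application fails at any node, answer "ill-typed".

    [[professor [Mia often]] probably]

s

[Mia often] — Mia of type (s → e) combines with often of type s: type e.
[professor [Mia often]] — professor of type (e → ((t → t) → s)) combines with [Mia often] of type e: type ((t → t) → s).
[[professor [Mia often]] probably] — [professor [Mia often]] of type ((t → t) → s) combines with probably of type (t → t): type s.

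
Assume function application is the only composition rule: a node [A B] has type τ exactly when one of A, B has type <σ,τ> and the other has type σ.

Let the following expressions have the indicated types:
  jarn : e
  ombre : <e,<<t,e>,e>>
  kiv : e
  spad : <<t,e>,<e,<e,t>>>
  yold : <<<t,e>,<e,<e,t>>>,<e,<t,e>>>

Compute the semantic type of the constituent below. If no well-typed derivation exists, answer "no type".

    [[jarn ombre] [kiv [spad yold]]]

At [jarn ombre], ombre : <e,<<t,e>,e>> takes jarn : e, giving <<t,e>,e>.
At [spad yold], yold : <<<t,e>,<e,<e,t>>>,<e,<t,e>>> takes spad : <<t,e>,<e,<e,t>>>, giving <e,<t,e>>.
At [kiv [spad yold]], [spad yold] : <e,<t,e>> takes kiv : e, giving <t,e>.
At [[jarn ombre] [kiv [spad yold]]], [jarn ombre] : <<t,e>,e> takes [kiv [spad yold]] : <t,e>, giving e.

e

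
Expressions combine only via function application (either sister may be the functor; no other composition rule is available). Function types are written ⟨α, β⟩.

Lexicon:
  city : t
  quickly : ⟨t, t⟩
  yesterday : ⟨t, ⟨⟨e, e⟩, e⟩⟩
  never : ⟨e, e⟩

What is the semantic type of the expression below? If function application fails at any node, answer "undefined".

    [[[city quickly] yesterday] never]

e

At [city quickly], quickly : ⟨t, t⟩ takes city : t, giving t.
At [[city quickly] yesterday], yesterday : ⟨t, ⟨⟨e, e⟩, e⟩⟩ takes [city quickly] : t, giving ⟨⟨e, e⟩, e⟩.
At [[[city quickly] yesterday] never], [[city quickly] yesterday] : ⟨⟨e, e⟩, e⟩ takes never : ⟨e, e⟩, giving e.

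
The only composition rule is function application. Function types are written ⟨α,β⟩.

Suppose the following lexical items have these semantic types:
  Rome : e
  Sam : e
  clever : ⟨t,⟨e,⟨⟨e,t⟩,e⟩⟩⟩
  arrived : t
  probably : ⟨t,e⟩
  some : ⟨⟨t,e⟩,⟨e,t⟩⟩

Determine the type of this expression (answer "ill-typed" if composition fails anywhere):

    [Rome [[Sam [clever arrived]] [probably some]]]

ill-typed

At [clever arrived], clever : ⟨t,⟨e,⟨⟨e,t⟩,e⟩⟩⟩ takes arrived : t, giving ⟨e,⟨⟨e,t⟩,e⟩⟩.
At [Sam [clever arrived]], [clever arrived] : ⟨e,⟨⟨e,t⟩,e⟩⟩ takes Sam : e, giving ⟨⟨e,t⟩,e⟩.
At [probably some], some : ⟨⟨t,e⟩,⟨e,t⟩⟩ takes probably : ⟨t,e⟩, giving ⟨e,t⟩.
At [[Sam [clever arrived]] [probably some]], [Sam [clever arrived]] : ⟨⟨e,t⟩,e⟩ takes [probably some] : ⟨e,t⟩, giving e.
At [Rome [[Sam [clever arrived]] [probably some]]]: neither e nor e can take the other as argument; the node is ill-typed.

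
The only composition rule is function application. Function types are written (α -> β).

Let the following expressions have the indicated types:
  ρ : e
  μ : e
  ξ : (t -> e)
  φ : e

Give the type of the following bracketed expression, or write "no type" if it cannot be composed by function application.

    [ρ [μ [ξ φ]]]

no type

[ξ φ]: (t -> e) with e — neither is a function whose domain matches the other; composition fails here.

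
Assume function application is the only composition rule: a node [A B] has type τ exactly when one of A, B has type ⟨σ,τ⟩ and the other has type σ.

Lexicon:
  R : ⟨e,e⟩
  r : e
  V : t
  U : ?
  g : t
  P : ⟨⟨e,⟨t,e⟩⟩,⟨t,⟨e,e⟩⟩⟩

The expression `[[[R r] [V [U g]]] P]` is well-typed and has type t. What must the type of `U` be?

[[[R r] [V [U g]]] P] must have type t. The sister P has type ⟨⟨e,⟨t,e⟩⟩,⟨t,⟨e,e⟩⟩⟩; that is not a function onto t, so [[R r] [V [U g]]] must be the functor, of type ⟨⟨⟨e,⟨t,e⟩⟩,⟨t,⟨e,e⟩⟩⟩,t⟩.
[[R r] [V [U g]]] must have type ⟨⟨⟨e,⟨t,e⟩⟩,⟨t,⟨e,e⟩⟩⟩,t⟩. The sister [R r] has type e; that is not a function onto ⟨⟨⟨e,⟨t,e⟩⟩,⟨t,⟨e,e⟩⟩⟩,t⟩, so [V [U g]] must be the functor, of type ⟨e,⟨⟨⟨e,⟨t,e⟩⟩,⟨t,⟨e,e⟩⟩⟩,t⟩⟩.
[V [U g]] must have type ⟨e,⟨⟨⟨e,⟨t,e⟩⟩,⟨t,⟨e,e⟩⟩⟩,t⟩⟩. The sister V has type t; that is not a function onto ⟨e,⟨⟨⟨e,⟨t,e⟩⟩,⟨t,⟨e,e⟩⟩⟩,t⟩⟩, so [U g] must be the functor, of type ⟨t,⟨e,⟨⟨⟨e,⟨t,e⟩⟩,⟨t,⟨e,e⟩⟩⟩,t⟩⟩⟩.
[U g] must have type ⟨t,⟨e,⟨⟨⟨e,⟨t,e⟩⟩,⟨t,⟨e,e⟩⟩⟩,t⟩⟩⟩. The sister g has type t; that is not a function onto ⟨t,⟨e,⟨⟨⟨e,⟨t,e⟩⟩,⟨t,⟨e,e⟩⟩⟩,t⟩⟩⟩, so U must be the functor, of type ⟨t,⟨t,⟨e,⟨⟨⟨e,⟨t,e⟩⟩,⟨t,⟨e,e⟩⟩⟩,t⟩⟩⟩⟩.

⟨t,⟨t,⟨e,⟨⟨⟨e,⟨t,e⟩⟩,⟨t,⟨e,e⟩⟩⟩,t⟩⟩⟩⟩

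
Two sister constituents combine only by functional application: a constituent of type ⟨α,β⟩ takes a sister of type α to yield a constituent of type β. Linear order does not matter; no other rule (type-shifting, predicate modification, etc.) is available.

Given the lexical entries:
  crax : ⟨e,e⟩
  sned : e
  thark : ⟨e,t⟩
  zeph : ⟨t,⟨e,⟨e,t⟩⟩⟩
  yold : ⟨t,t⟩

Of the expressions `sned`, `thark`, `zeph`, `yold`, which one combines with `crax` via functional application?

sned — combines: crax : ⟨e,e⟩ takes sned : e as argument, giving e.
thark : ⟨e,t⟩ — does not combine with crax.
zeph : ⟨t,⟨e,⟨e,t⟩⟩⟩ — does not combine with crax.
yold : ⟨t,t⟩ — does not combine with crax.

sned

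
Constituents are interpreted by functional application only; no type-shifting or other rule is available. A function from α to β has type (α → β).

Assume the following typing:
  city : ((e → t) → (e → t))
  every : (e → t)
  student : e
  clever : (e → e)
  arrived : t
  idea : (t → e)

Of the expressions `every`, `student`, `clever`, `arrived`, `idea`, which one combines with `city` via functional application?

every — combines: city : ((e → t) → (e → t)) takes every : (e → t) as argument, giving (e → t).
student : e — neither side's domain matches the other.
clever : (e → e) — neither side's domain matches the other.
arrived : t — neither side's domain matches the other.
idea : (t → e) — neither side's domain matches the other.

every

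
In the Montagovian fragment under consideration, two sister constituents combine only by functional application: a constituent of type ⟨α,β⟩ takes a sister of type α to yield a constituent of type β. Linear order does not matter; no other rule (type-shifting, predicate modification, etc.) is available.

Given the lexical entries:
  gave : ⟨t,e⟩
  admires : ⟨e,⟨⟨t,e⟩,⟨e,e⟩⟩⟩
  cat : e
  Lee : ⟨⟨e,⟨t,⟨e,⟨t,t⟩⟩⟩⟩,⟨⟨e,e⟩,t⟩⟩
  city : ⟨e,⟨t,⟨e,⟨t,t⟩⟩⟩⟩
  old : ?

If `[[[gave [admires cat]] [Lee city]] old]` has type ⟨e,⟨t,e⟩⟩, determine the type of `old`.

For [[[gave [admires cat]] [Lee city]] old] to have type ⟨e,⟨t,e⟩⟩ with [[gave [admires cat]] [Lee city]] of type t, old must be the function: old : ⟨t,⟨e,⟨t,e⟩⟩⟩.

⟨t,⟨e,⟨t,e⟩⟩⟩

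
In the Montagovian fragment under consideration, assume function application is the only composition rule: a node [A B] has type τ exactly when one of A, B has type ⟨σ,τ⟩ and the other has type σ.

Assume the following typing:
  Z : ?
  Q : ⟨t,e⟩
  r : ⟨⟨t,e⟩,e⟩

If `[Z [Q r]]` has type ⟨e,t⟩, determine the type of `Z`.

[Z [Q r]] must have type ⟨e,t⟩. The sister [Q r] has type e; that is not a function onto ⟨e,t⟩, so Z must be the functor, of type ⟨e,⟨e,t⟩⟩.

⟨e,⟨e,t⟩⟩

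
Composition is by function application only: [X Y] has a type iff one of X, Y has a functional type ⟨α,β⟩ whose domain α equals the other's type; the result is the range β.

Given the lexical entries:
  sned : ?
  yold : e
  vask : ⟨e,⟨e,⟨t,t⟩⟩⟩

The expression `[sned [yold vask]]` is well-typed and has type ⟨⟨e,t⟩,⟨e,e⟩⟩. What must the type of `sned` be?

⟨⟨e,⟨t,t⟩⟩,⟨⟨e,t⟩,⟨e,e⟩⟩⟩

[sned [yold vask]] must have type ⟨⟨e,t⟩,⟨e,e⟩⟩. The sister [yold vask] has type ⟨e,⟨t,t⟩⟩; that is not a function onto ⟨⟨e,t⟩,⟨e,e⟩⟩, so sned must be the functor, of type ⟨⟨e,⟨t,t⟩⟩,⟨⟨e,t⟩,⟨e,e⟩⟩⟩.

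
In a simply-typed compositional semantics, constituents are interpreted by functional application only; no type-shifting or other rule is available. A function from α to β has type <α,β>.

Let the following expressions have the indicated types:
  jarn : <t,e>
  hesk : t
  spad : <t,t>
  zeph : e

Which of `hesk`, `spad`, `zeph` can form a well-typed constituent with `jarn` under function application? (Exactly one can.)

hesk

hesk — combines: jarn : <t,e> takes hesk : t as argument, giving e.
spad : <t,t> — does not combine with jarn.
zeph : e — does not combine with jarn.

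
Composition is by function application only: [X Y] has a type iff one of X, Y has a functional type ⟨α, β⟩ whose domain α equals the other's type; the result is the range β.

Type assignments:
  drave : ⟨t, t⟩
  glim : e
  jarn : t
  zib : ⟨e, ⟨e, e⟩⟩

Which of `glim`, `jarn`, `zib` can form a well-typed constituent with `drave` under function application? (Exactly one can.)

glim : e — no; drave wants t, and glim wants nothing (atomic).
jarn — combines: drave : ⟨t, t⟩ takes jarn : t as argument, giving t.
zib : ⟨e, ⟨e, e⟩⟩ — no; drave wants t, and zib wants e.

jarn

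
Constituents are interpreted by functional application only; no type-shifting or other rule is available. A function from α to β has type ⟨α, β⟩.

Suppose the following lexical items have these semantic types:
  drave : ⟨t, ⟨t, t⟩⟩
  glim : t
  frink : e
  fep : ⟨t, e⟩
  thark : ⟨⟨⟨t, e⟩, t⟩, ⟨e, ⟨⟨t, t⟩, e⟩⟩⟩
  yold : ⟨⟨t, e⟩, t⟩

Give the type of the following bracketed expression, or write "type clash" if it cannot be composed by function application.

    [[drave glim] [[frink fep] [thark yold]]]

type clash

[drave glim] — drave of type ⟨t, ⟨t, t⟩⟩ combines with glim of type t: type ⟨t, t⟩.
At [frink fep]: neither e nor ⟨t, e⟩ can take the other as argument; the node is ill-typed.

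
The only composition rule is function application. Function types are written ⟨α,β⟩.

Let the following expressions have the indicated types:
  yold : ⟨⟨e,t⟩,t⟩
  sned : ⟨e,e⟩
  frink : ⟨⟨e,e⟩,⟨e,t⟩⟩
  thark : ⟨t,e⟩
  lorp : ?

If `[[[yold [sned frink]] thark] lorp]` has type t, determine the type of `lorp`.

[[[yold [sned frink]] thark] lorp] must have type t. The sister [[yold [sned frink]] thark] has type e; that is not a function onto t, so lorp must be the functor, of type ⟨e,t⟩.

⟨e,t⟩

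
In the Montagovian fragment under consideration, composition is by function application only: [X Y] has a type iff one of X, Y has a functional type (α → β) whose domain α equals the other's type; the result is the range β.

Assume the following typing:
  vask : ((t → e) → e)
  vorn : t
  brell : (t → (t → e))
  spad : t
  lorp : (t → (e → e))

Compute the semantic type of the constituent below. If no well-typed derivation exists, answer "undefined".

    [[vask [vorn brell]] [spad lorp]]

At [vorn brell], brell : (t → (t → e)) takes vorn : t, giving (t → e).
At [vask [vorn brell]], vask : ((t → e) → e) takes [vorn brell] : (t → e), giving e.
At [spad lorp], lorp : (t → (e → e)) takes spad : t, giving (e → e).
At [[vask [vorn brell]] [spad lorp]], [spad lorp] : (e → e) takes [vask [vorn brell]] : e, giving e.

e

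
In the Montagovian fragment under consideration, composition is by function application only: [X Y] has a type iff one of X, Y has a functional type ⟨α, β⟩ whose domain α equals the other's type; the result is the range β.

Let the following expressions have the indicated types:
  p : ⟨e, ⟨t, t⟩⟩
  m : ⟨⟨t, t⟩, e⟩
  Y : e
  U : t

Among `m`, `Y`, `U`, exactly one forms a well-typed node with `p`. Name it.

Y

m : ⟨⟨t, t⟩, e⟩ — neither side's domain matches the other.
Y — combines: p : ⟨e, ⟨t, t⟩⟩ takes Y : e as argument, giving ⟨t, t⟩.
U : t — neither side's domain matches the other.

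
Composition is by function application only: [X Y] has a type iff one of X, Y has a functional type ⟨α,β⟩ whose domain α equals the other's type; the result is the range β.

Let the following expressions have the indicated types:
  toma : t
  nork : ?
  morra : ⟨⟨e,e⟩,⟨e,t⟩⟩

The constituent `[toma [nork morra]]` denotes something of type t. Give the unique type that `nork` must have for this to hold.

At [toma [nork morra]] (required: t): toma is t, which is not a function with range t; hence [nork morra] is the functor — type ⟨t,t⟩.
At [nork morra] (required: ⟨t,t⟩): morra is ⟨⟨e,e⟩,⟨e,t⟩⟩, which is not a function with range ⟨t,t⟩; hence nork is the functor — type ⟨⟨⟨e,e⟩,⟨e,t⟩⟩,⟨t,t⟩⟩.

⟨⟨⟨e,e⟩,⟨e,t⟩⟩,⟨t,t⟩⟩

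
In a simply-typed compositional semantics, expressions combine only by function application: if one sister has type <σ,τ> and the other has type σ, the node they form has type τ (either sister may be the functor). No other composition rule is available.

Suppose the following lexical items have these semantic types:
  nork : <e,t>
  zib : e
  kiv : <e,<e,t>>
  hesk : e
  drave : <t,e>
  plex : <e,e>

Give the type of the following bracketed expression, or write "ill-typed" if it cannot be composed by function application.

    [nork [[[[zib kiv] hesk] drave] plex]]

[zib kiv]: functor kiv : <e,<e,t>>, argument zib : e; result <e,t>.
[[zib kiv] hesk]: functor [zib kiv] : <e,t>, argument hesk : e; result t.
[[[zib kiv] hesk] drave]: functor drave : <t,e>, argument [[zib kiv] hesk] : t; result e.
[[[[zib kiv] hesk] drave] plex]: functor plex : <e,e>, argument [[[zib kiv] hesk] drave] : e; result e.
[nork [[[[zib kiv] hesk] drave] plex]]: functor nork : <e,t>, argument [[[[zib kiv] hesk] drave] plex] : e; result t.

t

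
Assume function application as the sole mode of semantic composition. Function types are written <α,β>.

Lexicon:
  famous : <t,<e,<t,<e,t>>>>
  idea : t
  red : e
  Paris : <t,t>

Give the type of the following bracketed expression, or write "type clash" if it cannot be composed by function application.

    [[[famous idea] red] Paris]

type clash

[famous idea]: famous is <t,<e,<t,<e,t>>>>, idea is t; result <e,<t,<e,t>>>.
[[famous idea] red]: [famous idea] is <e,<t,<e,t>>>, red is e; result <t,<e,t>>.
[[[famous idea] red] Paris]: <t,<e,t>> with <t,t> — neither is a function whose domain matches the other; composition fails here.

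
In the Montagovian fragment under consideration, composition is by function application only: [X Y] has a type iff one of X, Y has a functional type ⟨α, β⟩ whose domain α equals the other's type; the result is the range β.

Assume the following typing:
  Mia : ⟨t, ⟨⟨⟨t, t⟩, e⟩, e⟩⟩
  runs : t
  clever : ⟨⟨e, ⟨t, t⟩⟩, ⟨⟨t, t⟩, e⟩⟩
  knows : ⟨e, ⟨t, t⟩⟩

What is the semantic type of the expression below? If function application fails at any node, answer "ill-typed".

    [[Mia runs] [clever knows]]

e

[Mia runs]: ⟨t, ⟨⟨⟨t, t⟩, e⟩, e⟩⟩ applied to t yields ⟨⟨⟨t, t⟩, e⟩, e⟩.
[clever knows]: ⟨⟨e, ⟨t, t⟩⟩, ⟨⟨t, t⟩, e⟩⟩ applied to ⟨e, ⟨t, t⟩⟩ yields ⟨⟨t, t⟩, e⟩.
[[Mia runs] [clever knows]]: ⟨⟨⟨t, t⟩, e⟩, e⟩ applied to ⟨⟨t, t⟩, e⟩ yields e.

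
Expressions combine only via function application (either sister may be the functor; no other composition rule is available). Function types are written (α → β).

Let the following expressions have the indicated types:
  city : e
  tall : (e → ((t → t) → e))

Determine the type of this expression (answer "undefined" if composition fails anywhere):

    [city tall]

At [city tall], tall : (e → ((t → t) → e)) takes city : e, giving ((t → t) → e).

((t → t) → e)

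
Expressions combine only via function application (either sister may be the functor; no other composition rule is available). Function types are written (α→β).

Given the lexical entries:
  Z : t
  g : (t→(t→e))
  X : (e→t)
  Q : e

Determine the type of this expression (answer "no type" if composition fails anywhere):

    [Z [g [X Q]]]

e

[X Q] — X of type (e→t) combines with Q of type e: type t.
[g [X Q]] — g of type (t→(t→e)) combines with [X Q] of type t: type (t→e).
[Z [g [X Q]]] — [g [X Q]] of type (t→e) combines with Z of type t: type e.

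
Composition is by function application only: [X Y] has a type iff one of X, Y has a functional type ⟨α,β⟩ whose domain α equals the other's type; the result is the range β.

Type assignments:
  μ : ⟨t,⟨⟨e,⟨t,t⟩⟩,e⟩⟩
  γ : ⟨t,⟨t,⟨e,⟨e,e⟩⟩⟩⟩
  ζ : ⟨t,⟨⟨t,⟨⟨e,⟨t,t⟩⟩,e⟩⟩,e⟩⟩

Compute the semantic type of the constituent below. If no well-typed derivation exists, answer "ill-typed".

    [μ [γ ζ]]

ill-typed

At [γ ζ]: neither ⟨t,⟨t,⟨e,⟨e,e⟩⟩⟩⟩ nor ⟨t,⟨⟨t,⟨⟨e,⟨t,t⟩⟩,e⟩⟩,e⟩⟩ can take the other as argument; the node is ill-typed.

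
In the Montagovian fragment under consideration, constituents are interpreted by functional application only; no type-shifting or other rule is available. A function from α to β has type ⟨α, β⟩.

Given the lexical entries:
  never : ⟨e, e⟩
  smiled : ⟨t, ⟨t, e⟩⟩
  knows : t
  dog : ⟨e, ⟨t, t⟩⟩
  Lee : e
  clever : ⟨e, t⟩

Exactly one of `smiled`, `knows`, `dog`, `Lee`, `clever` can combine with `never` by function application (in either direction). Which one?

smiled : ⟨t, ⟨t, e⟩⟩ — never needs e; smiled needs t; neither fits.
knows : t — never needs e; knows needs nothing (atomic); neither fits.
dog : ⟨e, ⟨t, t⟩⟩ — never needs e; dog needs e; neither fits.
Lee — combines: never : ⟨e, e⟩ takes Lee : e as argument, giving e.
clever : ⟨e, t⟩ — never needs e; clever needs e; neither fits.

Lee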